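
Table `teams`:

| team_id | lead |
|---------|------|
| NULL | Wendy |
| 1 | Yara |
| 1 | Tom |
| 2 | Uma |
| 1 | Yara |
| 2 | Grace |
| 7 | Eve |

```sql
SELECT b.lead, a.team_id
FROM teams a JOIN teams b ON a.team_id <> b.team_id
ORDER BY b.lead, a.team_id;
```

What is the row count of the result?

INNER JOIN keeps only pairs where the ON condition holds.
Matching on a.team_id <> b.team_id. A NULL in a compared column never satisfies the condition.
- a (team_id=NULL) has no partner → excluded.
- a (team_id=1) pairs with 3 row(s) of b.
- a (team_id=1) pairs with 3 row(s) of b.
- a (team_id=2) pairs with 4 row(s) of b.
- a (team_id=1) pairs with 3 row(s) of b.
- a (team_id=2) pairs with 4 row(s) of b.
- a (team_id=7) pairs with 5 row(s) of b.
Total: 22 rows.

22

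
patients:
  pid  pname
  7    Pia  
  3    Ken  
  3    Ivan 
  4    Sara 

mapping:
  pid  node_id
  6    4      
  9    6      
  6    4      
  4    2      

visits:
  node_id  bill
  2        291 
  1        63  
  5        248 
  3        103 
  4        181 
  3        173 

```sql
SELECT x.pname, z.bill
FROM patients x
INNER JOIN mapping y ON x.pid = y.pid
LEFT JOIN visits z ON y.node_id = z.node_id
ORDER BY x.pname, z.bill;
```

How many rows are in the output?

1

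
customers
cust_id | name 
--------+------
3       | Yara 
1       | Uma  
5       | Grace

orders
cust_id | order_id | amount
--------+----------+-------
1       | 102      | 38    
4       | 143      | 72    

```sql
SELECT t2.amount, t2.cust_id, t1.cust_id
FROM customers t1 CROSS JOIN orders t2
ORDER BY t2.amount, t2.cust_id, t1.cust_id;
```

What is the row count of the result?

CROSS JOIN pairs every row of `customers` with every row of `orders`: 3 × 2 = 6 rows.

6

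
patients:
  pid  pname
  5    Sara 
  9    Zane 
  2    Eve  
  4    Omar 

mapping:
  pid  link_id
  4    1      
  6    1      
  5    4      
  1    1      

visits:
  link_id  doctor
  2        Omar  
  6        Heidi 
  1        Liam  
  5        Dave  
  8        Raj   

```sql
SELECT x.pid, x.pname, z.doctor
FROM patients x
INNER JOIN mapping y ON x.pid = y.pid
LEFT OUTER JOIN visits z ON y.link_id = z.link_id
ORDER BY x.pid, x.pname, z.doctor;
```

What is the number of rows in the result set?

2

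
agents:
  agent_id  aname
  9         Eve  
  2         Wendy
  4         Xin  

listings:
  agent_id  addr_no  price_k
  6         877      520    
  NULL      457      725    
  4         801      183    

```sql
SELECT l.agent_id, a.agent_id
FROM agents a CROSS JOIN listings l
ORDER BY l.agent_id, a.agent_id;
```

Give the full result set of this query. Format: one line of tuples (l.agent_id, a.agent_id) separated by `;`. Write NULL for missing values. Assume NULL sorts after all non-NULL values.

(4, 2); (4, 4); (4, 9); (6, 2); (6, 4); (6, 9); (NULL, 2); (NULL, 4); (NULL, 9)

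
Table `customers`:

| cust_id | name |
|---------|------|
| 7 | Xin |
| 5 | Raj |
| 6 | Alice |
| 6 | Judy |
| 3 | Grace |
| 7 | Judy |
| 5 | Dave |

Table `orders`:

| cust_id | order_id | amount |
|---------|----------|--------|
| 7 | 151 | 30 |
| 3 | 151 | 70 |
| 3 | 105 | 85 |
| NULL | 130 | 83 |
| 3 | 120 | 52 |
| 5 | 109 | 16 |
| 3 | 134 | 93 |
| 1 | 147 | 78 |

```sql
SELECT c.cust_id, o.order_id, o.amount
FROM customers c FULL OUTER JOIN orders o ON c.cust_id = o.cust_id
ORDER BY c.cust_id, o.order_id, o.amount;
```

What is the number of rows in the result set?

FULL OUTER JOIN keeps every row from both sides; unmatched rows get NULL for the other side's columns.
Matching on c.cust_id = o.cust_id. A NULL in a compared column never satisfies the condition.
- c[0] cust_id=7 → 1 match(es) in o → 1 row(s).
- c[1] cust_id=5 → 1 match(es) in o → 1 row(s).
- c[2] cust_id=6 → no match; kept with NULLs on the o side.
- c[3] cust_id=6 → no match; kept with NULLs on the o side.
- c[4] cust_id=3 → 4 match(es) in o → 4 row(s).
- c[5] cust_id=7 → 1 match(es) in o → 1 row(s).
- c[6] cust_id=5 → 1 match(es) in o → 1 row(s).
- 2 o row(s) had no c match → kept, c columns NULL.
Total: 8 matched + 4 padded = 12 rows.

12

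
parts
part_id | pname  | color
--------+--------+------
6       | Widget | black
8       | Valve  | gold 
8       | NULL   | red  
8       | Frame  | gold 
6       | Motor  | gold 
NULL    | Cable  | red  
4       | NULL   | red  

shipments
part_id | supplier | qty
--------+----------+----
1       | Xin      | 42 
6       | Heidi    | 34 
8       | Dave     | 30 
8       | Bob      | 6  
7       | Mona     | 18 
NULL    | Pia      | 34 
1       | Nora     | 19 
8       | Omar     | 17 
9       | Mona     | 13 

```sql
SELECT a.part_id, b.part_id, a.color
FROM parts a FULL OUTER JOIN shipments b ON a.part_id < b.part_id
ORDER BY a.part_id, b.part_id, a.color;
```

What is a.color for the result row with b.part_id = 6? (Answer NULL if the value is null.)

FULL OUTER JOIN keeps every row from both sides; unmatched rows get NULL for the other side's columns.
Matching on a.part_id < b.part_id. A NULL in a compared column never satisfies the condition.
- part_id=6: 5 matching b row(s), so 5 row(s) emitted.
- part_id=8: 1 matching b row(s), so 1 row(s) emitted.
- part_id=8: 1 matching b row(s), so 1 row(s) emitted.
- part_id=8: 1 matching b row(s), so 1 row(s) emitted.
- part_id=6: 5 matching b row(s), so 5 row(s) emitted.
- part_id=NULL: no b row matches, row kept with b columns NULL.
- part_id=4: 6 matching b row(s), so 6 row(s) emitted.
- 3 b row(s) had no a match → kept, a columns NULL.

red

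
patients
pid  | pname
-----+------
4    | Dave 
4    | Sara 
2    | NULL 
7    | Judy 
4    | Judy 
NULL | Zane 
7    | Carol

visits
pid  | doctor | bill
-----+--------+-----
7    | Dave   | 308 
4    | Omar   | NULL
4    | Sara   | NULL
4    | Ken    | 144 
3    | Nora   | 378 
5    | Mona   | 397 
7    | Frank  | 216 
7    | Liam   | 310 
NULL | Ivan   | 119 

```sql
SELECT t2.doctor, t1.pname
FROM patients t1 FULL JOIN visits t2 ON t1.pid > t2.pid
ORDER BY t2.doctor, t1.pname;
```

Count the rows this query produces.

FULL OUTER JOIN keeps every row from both sides; unmatched rows get NULL for the other side's columns.
Matching on t1.pid > t2.pid. A NULL in a compared column never satisfies the condition.
Matched pairs: 13; unmatched t1 rows kept: 2; unmatched t2 rows kept: 4.
Total: 13 matched + 6 padded = 19 rows.

19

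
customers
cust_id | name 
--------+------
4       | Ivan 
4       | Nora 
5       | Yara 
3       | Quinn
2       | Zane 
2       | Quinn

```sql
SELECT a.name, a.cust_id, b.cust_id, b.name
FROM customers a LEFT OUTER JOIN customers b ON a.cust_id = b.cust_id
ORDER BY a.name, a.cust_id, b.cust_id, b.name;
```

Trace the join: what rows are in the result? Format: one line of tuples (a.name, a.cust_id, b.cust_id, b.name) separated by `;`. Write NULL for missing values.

(Ivan, 4, 4, Ivan); (Ivan, 4, 4, Nora); (Nora, 4, 4, Ivan); (Nora, 4, 4, Nora); (Quinn, 2, 2, Quinn); (Quinn, 2, 2, Zane); (Quinn, 3, 3, Quinn); (Yara, 5, 5, Yara); (Zane, 2, 2, Quinn); (Zane, 2, 2, Zane)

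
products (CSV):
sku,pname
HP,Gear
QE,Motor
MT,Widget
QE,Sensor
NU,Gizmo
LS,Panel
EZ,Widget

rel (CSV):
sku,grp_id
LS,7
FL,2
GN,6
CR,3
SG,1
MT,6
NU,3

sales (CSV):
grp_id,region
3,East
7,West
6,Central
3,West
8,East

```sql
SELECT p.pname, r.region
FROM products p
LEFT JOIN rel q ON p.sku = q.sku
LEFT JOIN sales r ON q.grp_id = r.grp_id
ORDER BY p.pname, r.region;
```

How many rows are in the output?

8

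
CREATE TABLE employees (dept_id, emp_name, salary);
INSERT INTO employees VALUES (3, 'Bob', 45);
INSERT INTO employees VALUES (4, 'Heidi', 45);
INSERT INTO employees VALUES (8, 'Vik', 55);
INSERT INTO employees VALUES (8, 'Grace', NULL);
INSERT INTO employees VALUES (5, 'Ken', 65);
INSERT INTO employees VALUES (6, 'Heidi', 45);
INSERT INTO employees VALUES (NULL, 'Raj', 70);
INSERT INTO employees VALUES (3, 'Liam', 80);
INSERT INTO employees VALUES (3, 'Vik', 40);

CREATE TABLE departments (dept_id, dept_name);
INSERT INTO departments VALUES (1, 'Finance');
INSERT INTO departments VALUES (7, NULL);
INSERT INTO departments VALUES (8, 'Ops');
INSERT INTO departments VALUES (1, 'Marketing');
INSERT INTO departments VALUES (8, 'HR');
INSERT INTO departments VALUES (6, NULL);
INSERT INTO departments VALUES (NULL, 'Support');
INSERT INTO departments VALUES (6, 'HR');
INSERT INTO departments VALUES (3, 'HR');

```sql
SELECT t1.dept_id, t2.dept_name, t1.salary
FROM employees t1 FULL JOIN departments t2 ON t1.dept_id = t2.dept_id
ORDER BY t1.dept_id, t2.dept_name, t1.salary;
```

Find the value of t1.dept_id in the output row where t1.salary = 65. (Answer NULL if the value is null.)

5

FULL OUTER JOIN keeps every row from both sides; unmatched rows get NULL for the other side's columns.
Matching on t1.dept_id = t2.dept_id. A NULL in a compared column never satisfies the condition.
- t1 row (dept_id=3): matches 1 t2 row(s) → 1 output row(s).
- t1 row (dept_id=4): no match → kept, t2 columns NULL.
- t1 row (dept_id=8): matches 2 t2 row(s) → 2 output row(s).
- t1 row (dept_id=8): matches 2 t2 row(s) → 2 output row(s).
- t1 row (dept_id=5): no match → kept, t2 columns NULL.
- t1 row (dept_id=6): matches 2 t2 row(s) → 2 output row(s).
- t1 row (dept_id=NULL): no match → kept, t2 columns NULL.
- t1 row (dept_id=3): matches 1 t2 row(s) → 1 output row(s).
- t1 row (dept_id=3): matches 1 t2 row(s) → 1 output row(s).
- 4 row(s) from t2 found no t1 partner → padded with NULL.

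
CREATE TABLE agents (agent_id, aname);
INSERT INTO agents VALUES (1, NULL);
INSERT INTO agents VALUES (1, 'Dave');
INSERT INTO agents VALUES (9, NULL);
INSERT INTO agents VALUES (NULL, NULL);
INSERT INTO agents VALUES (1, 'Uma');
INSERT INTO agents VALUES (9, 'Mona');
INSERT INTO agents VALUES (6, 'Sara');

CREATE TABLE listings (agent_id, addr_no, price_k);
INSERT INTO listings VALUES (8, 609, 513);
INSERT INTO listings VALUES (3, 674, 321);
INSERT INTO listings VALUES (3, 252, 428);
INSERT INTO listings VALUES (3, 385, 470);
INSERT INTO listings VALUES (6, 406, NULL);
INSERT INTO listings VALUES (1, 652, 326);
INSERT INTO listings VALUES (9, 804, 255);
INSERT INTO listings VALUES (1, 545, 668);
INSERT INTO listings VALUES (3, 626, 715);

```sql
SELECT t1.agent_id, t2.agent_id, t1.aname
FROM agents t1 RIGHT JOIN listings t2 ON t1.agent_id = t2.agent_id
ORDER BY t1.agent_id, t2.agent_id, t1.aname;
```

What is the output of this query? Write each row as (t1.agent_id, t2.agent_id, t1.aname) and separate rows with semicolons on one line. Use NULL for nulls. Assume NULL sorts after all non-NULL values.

RIGHT JOIN keeps every row from `listings`; unmatched rows get NULL for `agents`'s columns.
Matching on t1.agent_id = t2.agent_id. A NULL in a compared column never satisfies the condition.
- agent_id=1: 2 matching t2 row(s), so 2 row(s) emitted.
- agent_id=1: 2 matching t2 row(s), so 2 row(s) emitted.
- agent_id=9: 1 matching t2 row(s), so 1 row(s) emitted.
- agent_id=NULL: no matching t2 row.
- agent_id=1: 2 matching t2 row(s), so 2 row(s) emitted.
- agent_id=9: 1 matching t2 row(s), so 1 row(s) emitted.
- agent_id=6: 1 matching t2 row(s), so 1 row(s) emitted.
- 5 t2 row(s) had no t1 match → kept, t1 columns NULL.

(1, 1, Dave); (1, 1, Dave); (1, 1, Uma); (1, 1, Uma); (1, 1, NULL); (1, 1, NULL); (6, 6, Sara); (9, 9, Mona); (9, 9, NULL); (NULL, 3, NULL); (NULL, 3, NULL); (NULL, 3, NULL); (NULL, 3, NULL); (NULL, 8, NULL)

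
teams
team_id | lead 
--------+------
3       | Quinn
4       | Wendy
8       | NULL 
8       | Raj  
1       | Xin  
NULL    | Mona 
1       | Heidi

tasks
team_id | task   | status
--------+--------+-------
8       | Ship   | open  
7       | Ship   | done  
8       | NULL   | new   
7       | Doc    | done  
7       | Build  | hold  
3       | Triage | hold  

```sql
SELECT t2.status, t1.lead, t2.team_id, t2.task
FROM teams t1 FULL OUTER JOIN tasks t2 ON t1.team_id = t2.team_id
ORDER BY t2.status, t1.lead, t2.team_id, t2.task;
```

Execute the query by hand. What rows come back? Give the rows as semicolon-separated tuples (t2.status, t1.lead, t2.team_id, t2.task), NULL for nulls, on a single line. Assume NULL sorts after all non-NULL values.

(done, NULL, 7, Doc); (done, NULL, 7, Ship); (hold, Quinn, 3, Triage); (hold, NULL, 7, Build); (new, Raj, 8, NULL); (new, NULL, 8, NULL); (open, Raj, 8, Ship); (open, NULL, 8, Ship); (NULL, Heidi, NULL, NULL); (NULL, Mona, NULL, NULL); (NULL, Wendy, NULL, NULL); (NULL, Xin, NULL, NULL)

FULL OUTER JOIN keeps every row from both sides; unmatched rows get NULL for the other side's columns.
Matching on t1.team_id = t2.team_id. A NULL in a compared column never satisfies the condition.
- t1 row (team_id=3): matches 1 t2 row(s) → 1 output row(s).
- t1 row (team_id=4): no match → kept, t2 columns NULL.
- t1 row (team_id=8): matches 2 t2 row(s) → 2 output row(s).
- t1 row (team_id=8): matches 2 t2 row(s) → 2 output row(s).
- t1 row (team_id=1): no match → kept, t2 columns NULL.
- t1 row (team_id=NULL): no match → kept, t2 columns NULL.
- t1 row (team_id=1): no match → kept, t2 columns NULL.
- 3 t2 row(s) had no t1 match → kept, t1 columns NULL.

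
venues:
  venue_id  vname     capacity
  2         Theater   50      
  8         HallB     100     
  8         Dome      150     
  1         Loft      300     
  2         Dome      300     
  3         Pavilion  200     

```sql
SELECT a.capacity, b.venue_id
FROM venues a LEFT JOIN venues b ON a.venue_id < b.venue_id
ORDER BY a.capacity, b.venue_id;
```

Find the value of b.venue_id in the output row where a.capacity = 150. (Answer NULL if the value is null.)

LEFT JOIN keeps every row from `venues a`; unmatched rows get NULL for `venues b`'s columns.
Matching on a.venue_id < b.venue_id.
- a (venue_id=2) pairs with 3 row(s) of b.
- a (venue_id=8) has no partner → padded with NULL.
- a (venue_id=8) has no partner → padded with NULL.
- a (venue_id=1) pairs with 5 row(s) of b.
- a (venue_id=2) pairs with 3 row(s) of b.
- a (venue_id=3) pairs with 2 row(s) of b.

NULL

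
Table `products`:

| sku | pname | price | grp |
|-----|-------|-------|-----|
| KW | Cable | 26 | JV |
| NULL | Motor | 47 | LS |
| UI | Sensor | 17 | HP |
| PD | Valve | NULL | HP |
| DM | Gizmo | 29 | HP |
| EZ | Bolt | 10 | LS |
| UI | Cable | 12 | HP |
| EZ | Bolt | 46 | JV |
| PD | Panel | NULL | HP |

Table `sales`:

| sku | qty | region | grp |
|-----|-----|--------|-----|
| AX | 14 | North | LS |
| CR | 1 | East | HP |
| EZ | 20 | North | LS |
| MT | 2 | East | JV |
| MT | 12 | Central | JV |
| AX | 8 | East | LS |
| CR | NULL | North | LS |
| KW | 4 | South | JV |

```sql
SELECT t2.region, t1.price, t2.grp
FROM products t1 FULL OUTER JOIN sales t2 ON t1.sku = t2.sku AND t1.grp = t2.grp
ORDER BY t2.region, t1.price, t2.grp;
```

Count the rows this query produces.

FULL OUTER JOIN keeps every row from both sides; unmatched rows get NULL for the other side's columns.
Matching on t1.sku = t2.sku AND t1.grp = t2.grp. A NULL in a compared column never satisfies the condition.
- t1 (sku=KW, grp=JV) pairs with 1 row(s) of t2.
- t1 (sku=NULL, grp=LS) has no partner → padded with NULL.
- t1 (sku=UI, grp=HP) has no partner → padded with NULL.
- t1 (sku=PD, grp=HP) has no partner → padded with NULL.
- t1 (sku=DM, grp=HP) has no partner → padded with NULL.
- t1 (sku=EZ, grp=LS) pairs with 1 row(s) of t2.
- t1 (sku=UI, grp=HP) has no partner → padded with NULL.
- t1 (sku=EZ, grp=JV) has no partner → padded with NULL.
- t1 (sku=PD, grp=HP) has no partner → padded with NULL.
- 6 t2 row(s) had no t1 match → kept, t1 columns NULL.
Total: 2 matched + 13 padded = 15 rows.

15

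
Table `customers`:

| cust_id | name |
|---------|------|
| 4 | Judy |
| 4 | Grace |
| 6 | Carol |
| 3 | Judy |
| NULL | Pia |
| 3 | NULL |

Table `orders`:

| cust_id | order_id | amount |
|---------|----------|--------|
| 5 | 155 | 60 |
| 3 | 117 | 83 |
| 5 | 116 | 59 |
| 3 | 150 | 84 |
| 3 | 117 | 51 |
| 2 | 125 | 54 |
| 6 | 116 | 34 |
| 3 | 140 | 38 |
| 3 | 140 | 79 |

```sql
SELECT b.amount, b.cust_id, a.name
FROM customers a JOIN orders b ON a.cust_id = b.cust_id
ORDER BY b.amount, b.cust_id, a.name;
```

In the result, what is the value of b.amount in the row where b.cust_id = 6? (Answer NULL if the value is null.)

34

INNER JOIN keeps only pairs where the ON condition holds.
Matching on a.cust_id = b.cust_id. A NULL in a compared column never satisfies the condition.
Matched pairs: 11.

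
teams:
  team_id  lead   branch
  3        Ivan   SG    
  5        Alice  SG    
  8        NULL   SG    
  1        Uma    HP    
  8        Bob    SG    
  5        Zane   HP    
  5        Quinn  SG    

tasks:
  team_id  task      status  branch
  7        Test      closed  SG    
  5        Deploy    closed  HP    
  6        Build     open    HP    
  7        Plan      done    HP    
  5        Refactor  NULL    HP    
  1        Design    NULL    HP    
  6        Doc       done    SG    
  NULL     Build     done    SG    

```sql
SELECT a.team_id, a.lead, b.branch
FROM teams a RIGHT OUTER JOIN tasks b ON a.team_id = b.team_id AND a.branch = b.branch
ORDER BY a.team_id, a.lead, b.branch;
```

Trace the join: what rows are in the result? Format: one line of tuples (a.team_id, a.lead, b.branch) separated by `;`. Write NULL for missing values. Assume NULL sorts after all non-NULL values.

(1, Uma, HP); (5, Zane, HP); (5, Zane, HP); (NULL, NULL, HP); (NULL, NULL, HP); (NULL, NULL, SG); (NULL, NULL, SG); (NULL, NULL, SG)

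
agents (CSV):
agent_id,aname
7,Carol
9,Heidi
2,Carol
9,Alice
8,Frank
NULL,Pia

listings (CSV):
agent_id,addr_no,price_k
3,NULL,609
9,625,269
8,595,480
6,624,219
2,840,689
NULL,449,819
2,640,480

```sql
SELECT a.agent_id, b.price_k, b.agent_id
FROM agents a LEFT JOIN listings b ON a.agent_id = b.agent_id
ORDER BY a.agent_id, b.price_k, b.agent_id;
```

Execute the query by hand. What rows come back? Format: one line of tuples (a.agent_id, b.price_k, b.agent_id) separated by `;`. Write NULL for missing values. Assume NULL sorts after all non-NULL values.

(2, 480, 2); (2, 689, 2); (7, NULL, NULL); (8, 480, 8); (9, 269, 9); (9, 269, 9); (NULL, NULL, NULL)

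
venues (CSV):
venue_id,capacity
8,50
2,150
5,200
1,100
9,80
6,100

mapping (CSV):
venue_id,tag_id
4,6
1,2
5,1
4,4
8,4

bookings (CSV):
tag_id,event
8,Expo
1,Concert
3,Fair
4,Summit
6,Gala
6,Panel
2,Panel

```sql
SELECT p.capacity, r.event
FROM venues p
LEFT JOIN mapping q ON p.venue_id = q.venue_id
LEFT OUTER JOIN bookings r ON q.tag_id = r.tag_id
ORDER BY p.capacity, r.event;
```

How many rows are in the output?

Evaluate left to right. First `venues p LEFT JOIN mapping q` on venue_id: 6 row(s).
Then LEFT JOIN `bookings r` on tag_id: each of those 6 rows is kept; rows whose q.tag_id has no match in r get NULL for r's columns.
Result: 6 row(s).

6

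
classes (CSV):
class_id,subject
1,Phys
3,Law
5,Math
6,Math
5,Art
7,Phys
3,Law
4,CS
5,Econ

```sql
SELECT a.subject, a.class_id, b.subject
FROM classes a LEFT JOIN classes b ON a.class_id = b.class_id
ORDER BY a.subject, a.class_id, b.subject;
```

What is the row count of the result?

LEFT JOIN keeps every row from `classes a`; unmatched rows get NULL for `classes b`'s columns.
Matching on a.class_id = b.class_id.
- a (class_id=1) pairs with 1 row(s) of b.
- a (class_id=3) pairs with 2 row(s) of b.
- a (class_id=5) pairs with 3 row(s) of b.
- a (class_id=6) pairs with 1 row(s) of b.
- a (class_id=5) pairs with 3 row(s) of b.
- a (class_id=7) pairs with 1 row(s) of b.
- a (class_id=3) pairs with 2 row(s) of b.
- a (class_id=4) pairs with 1 row(s) of b.
- a (class_id=5) pairs with 3 row(s) of b.
Total: 17 rows.

17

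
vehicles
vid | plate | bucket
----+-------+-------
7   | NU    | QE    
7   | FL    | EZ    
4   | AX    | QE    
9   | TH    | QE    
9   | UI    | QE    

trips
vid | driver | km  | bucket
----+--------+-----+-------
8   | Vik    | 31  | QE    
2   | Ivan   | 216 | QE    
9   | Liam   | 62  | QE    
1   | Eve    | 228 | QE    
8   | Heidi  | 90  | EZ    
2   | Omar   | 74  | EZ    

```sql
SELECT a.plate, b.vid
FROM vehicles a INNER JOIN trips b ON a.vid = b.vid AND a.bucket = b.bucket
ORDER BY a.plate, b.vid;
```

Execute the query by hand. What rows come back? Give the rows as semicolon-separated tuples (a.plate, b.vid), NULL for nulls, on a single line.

(TH, 9); (UI, 9)

INNER JOIN keeps only pairs where the ON condition holds.
Matching on a.vid = b.vid AND a.bucket = b.bucket.
- a (vid=7, bucket=QE) has no partner → excluded.
- a (vid=7, bucket=EZ) has no partner → excluded.
- a (vid=4, bucket=QE) has no partner → excluded.
- a (vid=9, bucket=QE) pairs with 1 row(s) of b.
- a (vid=9, bucket=QE) pairs with 1 row(s) of b.
After projecting and ordering:
a.plate | b.vid
TH | 9
UI | 9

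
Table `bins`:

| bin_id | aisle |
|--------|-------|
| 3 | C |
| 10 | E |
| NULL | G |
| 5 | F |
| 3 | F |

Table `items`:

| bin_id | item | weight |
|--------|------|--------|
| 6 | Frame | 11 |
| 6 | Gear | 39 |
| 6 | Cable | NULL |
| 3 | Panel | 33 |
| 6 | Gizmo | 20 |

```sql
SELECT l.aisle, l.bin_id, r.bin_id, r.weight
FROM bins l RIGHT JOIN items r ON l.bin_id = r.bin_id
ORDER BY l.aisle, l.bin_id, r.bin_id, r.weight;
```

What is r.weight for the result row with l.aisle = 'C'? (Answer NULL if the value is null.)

RIGHT JOIN keeps every row from `items`; unmatched rows get NULL for `bins`'s columns.
Matching on l.bin_id = r.bin_id. A NULL in a compared column never satisfies the condition.
Matched pairs: 2; unmatched r rows kept: 4.

33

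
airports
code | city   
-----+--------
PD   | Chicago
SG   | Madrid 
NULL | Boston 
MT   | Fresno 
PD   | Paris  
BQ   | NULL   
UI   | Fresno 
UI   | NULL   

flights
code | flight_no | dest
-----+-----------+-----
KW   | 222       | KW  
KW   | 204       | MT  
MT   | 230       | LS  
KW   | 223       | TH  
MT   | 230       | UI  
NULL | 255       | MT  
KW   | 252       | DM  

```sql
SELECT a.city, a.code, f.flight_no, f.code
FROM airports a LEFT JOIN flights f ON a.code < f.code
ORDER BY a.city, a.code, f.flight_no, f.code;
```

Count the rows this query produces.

LEFT JOIN keeps every row from `airports`; unmatched rows get NULL for `flights`'s columns.
Matching on a.code < f.code. A NULL in a compared column never satisfies the condition.
- a (code=PD) has no partner → padded with NULL.
- a (code=SG) has no partner → padded with NULL.
- a (code=NULL) has no partner → padded with NULL.
- a (code=MT) has no partner → padded with NULL.
- a (code=PD) has no partner → padded with NULL.
- a (code=BQ) pairs with 6 row(s) of f.
- a (code=UI) has no partner → padded with NULL.
- a (code=UI) has no partner → padded with NULL.
Total: 6 matched + 7 padded = 13 rows.

13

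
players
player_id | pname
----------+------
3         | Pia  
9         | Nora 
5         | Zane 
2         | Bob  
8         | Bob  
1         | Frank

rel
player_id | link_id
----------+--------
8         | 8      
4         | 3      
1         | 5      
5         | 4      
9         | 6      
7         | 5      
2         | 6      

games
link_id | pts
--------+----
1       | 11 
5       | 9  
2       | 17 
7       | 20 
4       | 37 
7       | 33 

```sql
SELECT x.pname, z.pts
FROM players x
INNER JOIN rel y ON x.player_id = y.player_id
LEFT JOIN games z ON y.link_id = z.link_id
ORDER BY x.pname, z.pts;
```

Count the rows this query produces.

5

Step 1 — x INNER JOIN y on player_id → 5 row(s).
Then LEFT JOIN `games z` on link_id: each of those 5 rows is kept; rows whose y.link_id has no match in z get NULL for z's columns.
Result: 5 row(s).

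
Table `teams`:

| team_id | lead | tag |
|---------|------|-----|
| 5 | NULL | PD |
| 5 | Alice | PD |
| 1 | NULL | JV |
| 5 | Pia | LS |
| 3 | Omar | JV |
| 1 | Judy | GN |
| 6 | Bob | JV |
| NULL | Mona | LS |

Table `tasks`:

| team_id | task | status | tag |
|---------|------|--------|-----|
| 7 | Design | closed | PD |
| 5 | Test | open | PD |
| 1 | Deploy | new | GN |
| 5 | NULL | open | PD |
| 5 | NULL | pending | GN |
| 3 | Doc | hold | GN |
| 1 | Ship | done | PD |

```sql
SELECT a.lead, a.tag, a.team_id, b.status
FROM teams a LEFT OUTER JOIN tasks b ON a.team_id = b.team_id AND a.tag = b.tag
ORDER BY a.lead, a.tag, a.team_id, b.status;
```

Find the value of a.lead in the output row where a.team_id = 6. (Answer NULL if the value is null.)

Bob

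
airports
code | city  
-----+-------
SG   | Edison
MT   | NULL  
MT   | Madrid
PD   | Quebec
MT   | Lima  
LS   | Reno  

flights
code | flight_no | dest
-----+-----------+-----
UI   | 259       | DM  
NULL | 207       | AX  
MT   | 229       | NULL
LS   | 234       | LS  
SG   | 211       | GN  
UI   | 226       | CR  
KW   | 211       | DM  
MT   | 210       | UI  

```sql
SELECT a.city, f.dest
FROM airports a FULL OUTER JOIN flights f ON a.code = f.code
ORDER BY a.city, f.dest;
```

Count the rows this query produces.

13

FULL OUTER JOIN keeps every row from both sides; unmatched rows get NULL for the other side's columns.
Matching on a.code = f.code. A NULL in a compared column never satisfies the condition.
Matched pairs: 8; unmatched a rows kept: 1; unmatched f rows kept: 4.
Total: 8 matched + 5 padded = 13 rows.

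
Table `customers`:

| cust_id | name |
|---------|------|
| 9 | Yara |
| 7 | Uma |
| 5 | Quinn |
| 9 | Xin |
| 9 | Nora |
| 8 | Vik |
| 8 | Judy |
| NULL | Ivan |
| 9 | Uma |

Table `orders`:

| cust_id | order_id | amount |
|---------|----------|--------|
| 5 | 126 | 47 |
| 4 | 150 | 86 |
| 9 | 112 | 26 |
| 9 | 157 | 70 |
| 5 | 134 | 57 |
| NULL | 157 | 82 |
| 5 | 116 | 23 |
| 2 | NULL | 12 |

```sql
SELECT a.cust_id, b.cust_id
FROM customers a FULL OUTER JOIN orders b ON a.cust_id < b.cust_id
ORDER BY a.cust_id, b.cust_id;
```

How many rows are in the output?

FULL OUTER JOIN keeps every row from both sides; unmatched rows get NULL for the other side's columns.
Matching on a.cust_id < b.cust_id. A NULL in a compared column never satisfies the condition.
- a row (cust_id=9): no match → kept, b columns NULL.
- a row (cust_id=7): matches 2 b row(s) → 2 output row(s).
- a row (cust_id=5): matches 2 b row(s) → 2 output row(s).
- a row (cust_id=9): no match → kept, b columns NULL.
- a row (cust_id=9): no match → kept, b columns NULL.
- a row (cust_id=8): matches 2 b row(s) → 2 output row(s).
- a row (cust_id=8): matches 2 b row(s) → 2 output row(s).
- a row (cust_id=NULL): no match → kept, b columns NULL.
- a row (cust_id=9): no match → kept, b columns NULL.
- 6 row(s) from b found no a partner → padded with NULL.
Total: 8 matched + 11 padded = 19 rows.

19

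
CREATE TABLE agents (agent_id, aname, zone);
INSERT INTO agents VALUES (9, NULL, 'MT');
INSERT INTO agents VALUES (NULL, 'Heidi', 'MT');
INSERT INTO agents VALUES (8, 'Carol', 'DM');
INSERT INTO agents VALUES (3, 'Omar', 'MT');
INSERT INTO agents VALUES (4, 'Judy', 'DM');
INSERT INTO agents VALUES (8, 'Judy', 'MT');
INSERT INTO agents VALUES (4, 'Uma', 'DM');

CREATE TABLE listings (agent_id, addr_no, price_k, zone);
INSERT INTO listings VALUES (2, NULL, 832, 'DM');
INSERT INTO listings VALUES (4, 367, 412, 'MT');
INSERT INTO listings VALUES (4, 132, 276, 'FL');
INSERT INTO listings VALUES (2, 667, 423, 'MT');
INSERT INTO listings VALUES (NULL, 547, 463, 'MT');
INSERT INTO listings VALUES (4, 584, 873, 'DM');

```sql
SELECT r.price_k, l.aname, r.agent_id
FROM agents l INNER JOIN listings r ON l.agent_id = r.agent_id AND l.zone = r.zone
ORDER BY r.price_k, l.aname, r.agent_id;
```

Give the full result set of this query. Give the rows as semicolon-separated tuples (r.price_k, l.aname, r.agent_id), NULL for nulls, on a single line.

(873, Judy, 4); (873, Uma, 4)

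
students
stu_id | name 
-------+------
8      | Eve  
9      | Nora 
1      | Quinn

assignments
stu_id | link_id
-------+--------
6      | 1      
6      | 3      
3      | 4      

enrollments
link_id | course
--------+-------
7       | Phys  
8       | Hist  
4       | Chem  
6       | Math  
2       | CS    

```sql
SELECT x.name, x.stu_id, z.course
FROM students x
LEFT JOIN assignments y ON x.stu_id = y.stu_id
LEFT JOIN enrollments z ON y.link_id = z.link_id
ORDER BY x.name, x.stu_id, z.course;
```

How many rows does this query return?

Joins associate left-to-right: students LEFT JOIN assignments on stu_id gives 3 intermediate row(s).
Then LEFT JOIN `enrollments z` on link_id: each of those 3 rows is kept; rows whose y.link_id has no match in z get NULL for z's columns.
Result: 3 row(s).

3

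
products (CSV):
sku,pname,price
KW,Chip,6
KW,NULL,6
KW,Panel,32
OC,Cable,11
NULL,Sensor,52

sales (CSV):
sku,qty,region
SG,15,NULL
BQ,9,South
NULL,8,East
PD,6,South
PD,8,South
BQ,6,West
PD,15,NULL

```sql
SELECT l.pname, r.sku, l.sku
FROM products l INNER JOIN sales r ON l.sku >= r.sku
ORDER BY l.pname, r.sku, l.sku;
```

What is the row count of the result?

INNER JOIN keeps only pairs where the ON condition holds.
Matching on l.sku >= r.sku. A NULL in a compared column never satisfies the condition.
- l[0] sku=KW → 2 match(es) in r → 2 row(s).
- l[1] sku=KW → 2 match(es) in r → 2 row(s).
- l[2] sku=KW → 2 match(es) in r → 2 row(s).
- l[3] sku=OC → 2 match(es) in r → 2 row(s).
- l[4] sku=NULL → no match; dropped.
Total: 8 rows.

8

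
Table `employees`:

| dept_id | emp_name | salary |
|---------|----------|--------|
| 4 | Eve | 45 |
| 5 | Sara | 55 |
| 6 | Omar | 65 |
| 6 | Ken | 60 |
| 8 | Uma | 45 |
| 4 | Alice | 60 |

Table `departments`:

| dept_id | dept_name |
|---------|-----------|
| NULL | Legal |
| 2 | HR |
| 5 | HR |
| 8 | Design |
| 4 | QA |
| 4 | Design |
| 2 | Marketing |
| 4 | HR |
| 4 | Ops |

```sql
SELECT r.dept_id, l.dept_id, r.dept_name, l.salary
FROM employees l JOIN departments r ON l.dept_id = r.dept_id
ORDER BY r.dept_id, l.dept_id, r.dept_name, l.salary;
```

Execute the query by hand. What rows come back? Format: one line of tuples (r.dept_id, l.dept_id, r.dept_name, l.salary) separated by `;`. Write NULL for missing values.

(4, 4, Design, 45); (4, 4, Design, 60); (4, 4, HR, 45); (4, 4, HR, 60); (4, 4, Ops, 45); (4, 4, Ops, 60); (4, 4, QA, 45); (4, 4, QA, 60); (5, 5, HR, 55); (8, 8, Design, 45)

INNER JOIN keeps only pairs where the ON condition holds.
Matching on l.dept_id = r.dept_id. A NULL in a compared column never satisfies the condition.
- l row (dept_id=4): matches 4 r row(s) → 4 output row(s).
- l row (dept_id=5): matches 1 r row(s) → 1 output row(s).
- l row (dept_id=6): no match → dropped.
- l row (dept_id=6): no match → dropped.
- l row (dept_id=8): matches 1 r row(s) → 1 output row(s).
- l row (dept_id=4): matches 4 r row(s) → 4 output row(s).
After projecting and ordering:
r.dept_id | l.dept_id | r.dept_name | l.salary
4 | 4 | Design | 45
4 | 4 | Design | 60
4 | 4 | HR | 45
4 | 4 | HR | 60
4 | 4 | Ops | 45
4 | 4 | Ops | 60
4 | 4 | QA | 45
4 | 4 | QA | 60
5 | 5 | HR | 55
8 | 8 | Design | 45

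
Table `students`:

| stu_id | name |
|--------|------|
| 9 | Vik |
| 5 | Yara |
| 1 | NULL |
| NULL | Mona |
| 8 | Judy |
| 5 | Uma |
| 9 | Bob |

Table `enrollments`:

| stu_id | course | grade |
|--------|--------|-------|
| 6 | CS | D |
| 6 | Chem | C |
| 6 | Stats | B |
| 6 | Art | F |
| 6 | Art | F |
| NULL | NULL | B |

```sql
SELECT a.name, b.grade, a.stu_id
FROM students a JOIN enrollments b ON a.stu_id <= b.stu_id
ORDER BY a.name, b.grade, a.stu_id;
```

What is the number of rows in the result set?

INNER JOIN keeps only pairs where the ON condition holds.
Matching on a.stu_id <= b.stu_id. A NULL in a compared column never satisfies the condition.
- a[0] stu_id=9 → no match; dropped.
- a[1] stu_id=5 → 5 match(es) in b → 5 row(s).
- a[2] stu_id=1 → 5 match(es) in b → 5 row(s).
- a[3] stu_id=NULL → no match; dropped.
- a[4] stu_id=8 → no match; dropped.
- a[5] stu_id=5 → 5 match(es) in b → 5 row(s).
- a[6] stu_id=9 → no match; dropped.
Total: 15 rows.

15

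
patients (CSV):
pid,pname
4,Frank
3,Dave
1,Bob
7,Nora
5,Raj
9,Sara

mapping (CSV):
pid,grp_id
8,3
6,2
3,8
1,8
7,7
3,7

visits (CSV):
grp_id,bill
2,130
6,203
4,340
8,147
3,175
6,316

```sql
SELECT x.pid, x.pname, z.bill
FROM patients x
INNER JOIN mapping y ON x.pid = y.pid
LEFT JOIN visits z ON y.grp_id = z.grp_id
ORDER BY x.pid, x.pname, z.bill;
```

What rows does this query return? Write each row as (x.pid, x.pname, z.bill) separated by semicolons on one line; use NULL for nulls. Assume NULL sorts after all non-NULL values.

Step 1 — x INNER JOIN y on pid → 4 row(s).
Then LEFT JOIN `visits z` on grp_id: each of those 4 rows is kept; rows whose y.grp_id has no match in z get NULL for z's columns.

(1, Bob, 147); (3, Dave, 147); (3, Dave, NULL); (7, Nora, NULL)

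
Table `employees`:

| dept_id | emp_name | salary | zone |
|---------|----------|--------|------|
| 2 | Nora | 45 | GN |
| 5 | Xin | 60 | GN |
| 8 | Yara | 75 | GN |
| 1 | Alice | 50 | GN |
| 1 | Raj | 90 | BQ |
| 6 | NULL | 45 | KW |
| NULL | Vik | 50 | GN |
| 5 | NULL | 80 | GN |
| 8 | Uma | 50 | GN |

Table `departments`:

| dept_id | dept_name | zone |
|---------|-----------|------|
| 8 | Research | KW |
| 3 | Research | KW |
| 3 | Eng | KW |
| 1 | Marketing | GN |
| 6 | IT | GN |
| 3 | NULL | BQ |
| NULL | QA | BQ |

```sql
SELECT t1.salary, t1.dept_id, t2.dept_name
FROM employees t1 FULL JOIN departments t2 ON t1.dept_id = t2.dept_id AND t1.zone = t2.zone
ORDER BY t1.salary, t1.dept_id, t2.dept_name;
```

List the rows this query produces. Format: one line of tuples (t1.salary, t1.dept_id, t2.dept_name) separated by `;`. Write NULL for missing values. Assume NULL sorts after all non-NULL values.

FULL OUTER JOIN keeps every row from both sides; unmatched rows get NULL for the other side's columns.
Matching on t1.dept_id = t2.dept_id AND t1.zone = t2.zone. A NULL in a compared column never satisfies the condition.
- t1[0] dept_id=2, zone=GN → no match; kept with NULLs on the t2 side.
- t1[1] dept_id=5, zone=GN → no match; kept with NULLs on the t2 side.
- t1[2] dept_id=8, zone=GN → no match; kept with NULLs on the t2 side.
- t1[3] dept_id=1, zone=GN → 1 match(es) in t2 → 1 row(s).
- t1[4] dept_id=1, zone=BQ → no match; kept with NULLs on the t2 side.
- t1[5] dept_id=6, zone=KW → no match; kept with NULLs on the t2 side.
- t1[6] dept_id=NULL, zone=GN → no match; kept with NULLs on the t2 side.
- t1[7] dept_id=5, zone=GN → no match; kept with NULLs on the t2 side.
- t1[8] dept_id=8, zone=GN → no match; kept with NULLs on the t2 side.
- 6 row(s) from t2 found no t1 partner → padded with NULL.

(45, 2, NULL); (45, 6, NULL); (50, 1, Marketing); (50, 8, NULL); (50, NULL, NULL); (60, 5, NULL); (75, 8, NULL); (80, 5, NULL); (90, 1, NULL); (NULL, NULL, Eng); (NULL, NULL, IT); (NULL, NULL, QA); (NULL, NULL, Research); (NULL, NULL, Research); (NULL, NULL, NULL)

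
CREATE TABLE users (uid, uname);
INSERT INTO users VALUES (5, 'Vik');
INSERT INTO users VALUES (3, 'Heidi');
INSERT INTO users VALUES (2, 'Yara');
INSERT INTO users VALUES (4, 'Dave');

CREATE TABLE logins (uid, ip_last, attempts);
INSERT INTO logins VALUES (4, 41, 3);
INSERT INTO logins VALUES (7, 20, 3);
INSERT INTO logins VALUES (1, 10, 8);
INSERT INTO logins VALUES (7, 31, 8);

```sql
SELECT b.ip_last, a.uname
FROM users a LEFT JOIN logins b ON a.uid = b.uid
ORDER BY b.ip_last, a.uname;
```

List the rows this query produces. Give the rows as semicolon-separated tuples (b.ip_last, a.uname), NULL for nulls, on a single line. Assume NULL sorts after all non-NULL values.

LEFT JOIN keeps every row from `users`; unmatched rows get NULL for `logins`'s columns.
Matching on a.uid = b.uid.
Matched pairs: 1; unmatched a rows kept: 3.

(41, Dave); (NULL, Heidi); (NULL, Vik); (NULL, Yara)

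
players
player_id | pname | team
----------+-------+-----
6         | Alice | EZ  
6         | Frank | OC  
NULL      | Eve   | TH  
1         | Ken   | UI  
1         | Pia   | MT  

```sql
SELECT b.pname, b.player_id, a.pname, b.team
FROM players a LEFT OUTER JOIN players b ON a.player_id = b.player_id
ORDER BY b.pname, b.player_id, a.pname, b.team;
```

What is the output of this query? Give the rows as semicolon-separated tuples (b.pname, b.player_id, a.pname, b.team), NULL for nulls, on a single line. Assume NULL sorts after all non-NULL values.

LEFT JOIN keeps every row from `players a`; unmatched rows get NULL for `players b`'s columns.
Matching on a.player_id = b.player_id. A NULL in a compared column never satisfies the condition.
Matched pairs: 8; unmatched a rows kept: 1.

(Alice, 6, Alice, EZ); (Alice, 6, Frank, EZ); (Frank, 6, Alice, OC); (Frank, 6, Frank, OC); (Ken, 1, Ken, UI); (Ken, 1, Pia, UI); (Pia, 1, Ken, MT); (Pia, 1, Pia, MT); (NULL, NULL, Eve, NULL)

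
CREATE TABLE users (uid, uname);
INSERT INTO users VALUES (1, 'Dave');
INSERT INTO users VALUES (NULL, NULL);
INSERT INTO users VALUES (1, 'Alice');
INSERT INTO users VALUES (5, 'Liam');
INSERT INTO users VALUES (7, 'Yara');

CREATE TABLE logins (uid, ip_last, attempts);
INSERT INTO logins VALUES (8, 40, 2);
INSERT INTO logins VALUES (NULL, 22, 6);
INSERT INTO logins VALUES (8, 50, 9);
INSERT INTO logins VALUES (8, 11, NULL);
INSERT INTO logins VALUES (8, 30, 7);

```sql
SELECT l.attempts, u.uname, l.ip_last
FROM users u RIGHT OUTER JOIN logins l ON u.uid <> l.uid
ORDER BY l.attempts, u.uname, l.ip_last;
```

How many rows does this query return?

RIGHT JOIN keeps every row from `logins`; unmatched rows get NULL for `users`'s columns.
Matching on u.uid <> l.uid. A NULL in a compared column never satisfies the condition.
- u (uid=1) pairs with 4 row(s) of l.
- u (uid=NULL) has no partner in l.
- u (uid=1) pairs with 4 row(s) of l.
- u (uid=5) pairs with 4 row(s) of l.
- u (uid=7) pairs with 4 row(s) of l.
- 1 row(s) from l found no u partner → padded with NULL.
Total: 16 matched + 1 padded = 17 rows.

17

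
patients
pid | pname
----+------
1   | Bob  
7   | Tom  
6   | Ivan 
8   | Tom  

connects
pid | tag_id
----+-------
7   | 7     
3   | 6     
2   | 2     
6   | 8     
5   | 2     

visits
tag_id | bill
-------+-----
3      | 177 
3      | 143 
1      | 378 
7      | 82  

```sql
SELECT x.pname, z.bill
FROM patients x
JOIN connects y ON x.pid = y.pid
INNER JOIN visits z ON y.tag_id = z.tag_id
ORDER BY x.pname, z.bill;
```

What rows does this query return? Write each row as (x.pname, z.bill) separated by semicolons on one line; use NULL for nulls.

(Tom, 82)

Step 1 — x INNER JOIN y on pid → 2 row(s).
Then INNER JOIN `visits z` on tag_id: keep only rows whose y.tag_id appears in z.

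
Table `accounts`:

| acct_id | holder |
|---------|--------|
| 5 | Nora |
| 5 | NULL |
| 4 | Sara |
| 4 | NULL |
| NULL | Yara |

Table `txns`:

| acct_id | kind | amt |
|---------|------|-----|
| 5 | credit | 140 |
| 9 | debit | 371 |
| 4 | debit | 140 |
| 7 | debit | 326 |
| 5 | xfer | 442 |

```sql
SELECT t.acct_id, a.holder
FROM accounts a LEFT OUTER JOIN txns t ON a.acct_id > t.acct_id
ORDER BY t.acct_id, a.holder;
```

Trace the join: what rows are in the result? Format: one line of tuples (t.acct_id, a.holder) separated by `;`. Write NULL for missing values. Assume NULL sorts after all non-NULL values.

LEFT JOIN keeps every row from `accounts`; unmatched rows get NULL for `txns`'s columns.
Matching on a.acct_id > t.acct_id. A NULL in a compared column never satisfies the condition.
Matched pairs: 2; unmatched a rows kept: 3.

(4, Nora); (4, NULL); (NULL, Sara); (NULL, Yara); (NULL, NULL)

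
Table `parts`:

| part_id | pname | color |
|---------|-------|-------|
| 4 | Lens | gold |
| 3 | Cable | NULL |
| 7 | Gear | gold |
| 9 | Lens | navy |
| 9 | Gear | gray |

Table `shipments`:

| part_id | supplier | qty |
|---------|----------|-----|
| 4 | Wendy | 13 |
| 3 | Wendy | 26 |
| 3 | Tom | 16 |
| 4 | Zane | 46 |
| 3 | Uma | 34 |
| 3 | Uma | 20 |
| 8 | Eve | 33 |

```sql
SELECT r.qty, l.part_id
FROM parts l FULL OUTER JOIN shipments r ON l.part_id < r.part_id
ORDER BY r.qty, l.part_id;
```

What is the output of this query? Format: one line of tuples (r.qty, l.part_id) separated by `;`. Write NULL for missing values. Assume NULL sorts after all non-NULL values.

(13, 3); (16, NULL); (20, NULL); (26, NULL); (33, 3); (33, 4); (33, 7); (34, NULL); (46, 3); (NULL, 9); (NULL, 9)

FULL OUTER JOIN keeps every row from both sides; unmatched rows get NULL for the other side's columns.
Matching on l.part_id < r.part_id.
- l row (part_id=4): matches 1 r row(s) → 1 output row(s).
- l row (part_id=3): matches 3 r row(s) → 3 output row(s).
- l row (part_id=7): matches 1 r row(s) → 1 output row(s).
- l row (part_id=9): no match → kept, r columns NULL.
- l row (part_id=9): no match → kept, r columns NULL.
- plus 4 unmatched r row(s), each kept with NULL l columns.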